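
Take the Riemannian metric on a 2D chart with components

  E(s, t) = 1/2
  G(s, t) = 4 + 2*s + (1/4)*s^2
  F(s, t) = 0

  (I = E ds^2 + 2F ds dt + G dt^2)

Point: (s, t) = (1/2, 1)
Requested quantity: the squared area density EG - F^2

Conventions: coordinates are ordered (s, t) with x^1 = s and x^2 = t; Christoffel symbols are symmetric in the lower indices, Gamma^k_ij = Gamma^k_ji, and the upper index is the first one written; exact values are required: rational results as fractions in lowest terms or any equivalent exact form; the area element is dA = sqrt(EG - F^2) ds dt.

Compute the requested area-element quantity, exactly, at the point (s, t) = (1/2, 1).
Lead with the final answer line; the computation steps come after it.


Answer: EG - F^2 = 81/32

E = 1/2, F = 0, G = 81/16; EG - F^2 = 81/32


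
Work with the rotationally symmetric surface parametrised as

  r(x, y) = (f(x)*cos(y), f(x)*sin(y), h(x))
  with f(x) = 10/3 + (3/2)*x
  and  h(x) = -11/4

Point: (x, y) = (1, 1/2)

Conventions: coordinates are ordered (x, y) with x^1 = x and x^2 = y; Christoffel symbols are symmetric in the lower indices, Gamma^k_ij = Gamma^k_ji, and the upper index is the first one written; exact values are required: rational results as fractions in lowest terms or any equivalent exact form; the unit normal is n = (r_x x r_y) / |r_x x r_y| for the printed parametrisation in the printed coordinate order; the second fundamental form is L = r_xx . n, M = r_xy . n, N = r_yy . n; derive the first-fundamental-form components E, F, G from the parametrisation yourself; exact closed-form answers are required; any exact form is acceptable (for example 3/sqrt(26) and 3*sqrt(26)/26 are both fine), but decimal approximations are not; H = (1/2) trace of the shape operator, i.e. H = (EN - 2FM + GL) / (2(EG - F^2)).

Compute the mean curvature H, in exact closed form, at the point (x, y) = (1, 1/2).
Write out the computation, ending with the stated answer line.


f = 29/6, f' = 3/2, f'' = 0, h' = 0, h'' = 0
E = 9/4, F = 0, G = 841/36; answer radicand W^2 = 9/4
unnormalised second-form numerators: l = 0, m = 0, n = 0; L = l/sqrt(9/4), and similarly M = m/sqrt(W^2), N = n/sqrt(W^2)
H = (E*n - 2*F*m + G*l) / (2*(EG - F^2)*sqrt(W^2)); E*n - 2*F*m + G*l = 0, EG - F^2 = 841/16, so H = (0)/sqrt(9/4)

Answer: H = 0


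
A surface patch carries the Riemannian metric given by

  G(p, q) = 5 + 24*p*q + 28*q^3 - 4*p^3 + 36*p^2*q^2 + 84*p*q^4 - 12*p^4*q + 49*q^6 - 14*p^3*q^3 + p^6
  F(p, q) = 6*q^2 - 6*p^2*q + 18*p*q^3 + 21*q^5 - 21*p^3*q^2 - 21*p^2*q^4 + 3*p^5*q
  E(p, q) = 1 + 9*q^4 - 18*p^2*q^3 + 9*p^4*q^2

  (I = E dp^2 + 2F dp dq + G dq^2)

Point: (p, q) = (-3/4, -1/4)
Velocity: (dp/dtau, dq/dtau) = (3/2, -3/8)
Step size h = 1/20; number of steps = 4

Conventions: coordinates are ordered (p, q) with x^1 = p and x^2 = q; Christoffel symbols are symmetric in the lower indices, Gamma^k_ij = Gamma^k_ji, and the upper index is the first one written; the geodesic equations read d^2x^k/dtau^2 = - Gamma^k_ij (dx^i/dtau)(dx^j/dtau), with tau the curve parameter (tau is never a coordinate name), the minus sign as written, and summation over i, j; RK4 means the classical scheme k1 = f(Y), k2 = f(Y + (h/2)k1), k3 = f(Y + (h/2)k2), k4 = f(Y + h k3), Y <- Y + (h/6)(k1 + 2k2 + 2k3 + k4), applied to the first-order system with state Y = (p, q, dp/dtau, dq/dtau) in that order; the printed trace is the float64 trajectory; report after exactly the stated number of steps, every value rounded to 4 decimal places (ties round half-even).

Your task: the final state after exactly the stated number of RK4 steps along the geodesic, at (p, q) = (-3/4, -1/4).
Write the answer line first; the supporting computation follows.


Answer: p = -0.4507, q = -0.3287, dp/dtau = 1.4920, dq/dtau = -0.4184

f(Y) = (dp/dtau, dq/dtau, -Gamma^p_ij Y'^i Y'^j, -Gamma^q_ij Y'^i Y'^j) with the Gammas evaluated at the stage position; h = 0.050000; intermediate values shown to 6 dp
step 0: p = -0.7500, q = -0.2500, dp/dtau = 1.5000, dq/dtau = -0.3750
step 1:
  k1: at (p, q) = (-0.750000, -0.250000), (dp/dtau, dq/dtau) = (1.500000, -0.375000); Gamma_ppp = -0.051984, Gamma_ppq = -0.147287, Gamma_pqq = -0.147287, Gamma_qpp = -0.293241, Gamma_qpq = -0.830850, Gamma_qqq = -0.830850; k1 = (1.500000, -0.375000, -0.028022, -0.158075)
  k2: at (p, q) = (-0.712500, -0.259375), (dp/dtau, dq/dtau) = (1.499299, -0.378952); Gamma_ppp = -0.052658, Gamma_ppq = -0.146231, Gamma_pqq = -0.135926, Gamma_qpp = -0.295418, Gamma_qpq = -0.820376, Gamma_qqq = -0.762561; k2 = (1.499299, -0.378952, -0.028277, -0.158637)
  k3: at (p, q) = (-0.712518, -0.259474), (dp/dtau, dq/dtau) = (1.499293, -0.378966); Gamma_ppp = -0.052697, Gamma_ppq = -0.146311, Gamma_pqq = -0.135925, Gamma_qpp = -0.295505, Gamma_qpq = -0.820464, Gamma_qqq = -0.762219; k3 = (1.499293, -0.378966, -0.028286, -0.158618)
  k4: at (p, q) = (-0.675035, -0.268948), (dp/dtau, dq/dtau) = (1.498586, -0.382931); Gamma_ppp = -0.053187, Gamma_ppq = -0.145538, Gamma_pqq = -0.123591, Gamma_qpp = -0.296631, Gamma_qpq = -0.811689, Gamma_qqq = -0.689286; k4 = (1.498586, -0.382931, -0.029468, -0.164347)
  Y <- Y + (h/6)(k1 + 2k2 + 2k3 + k4): p = -0.6750, q = -0.2689, dp/dtau = 1.4986, dq/dtau = -0.3830
step 2:
  k1: at (p, q) = (-0.675035, -0.268948), (dp/dtau, dq/dtau) = (1.498578, -0.382974); Gamma_ppp = -0.053187, Gamma_ppq = -0.145538, Gamma_pqq = -0.123591, Gamma_qpp = -0.296631, Gamma_qpq = -0.811689, Gamma_qqq = -0.689287; k1 = (1.498578, -0.382974, -0.029483, -0.164432)
  k2: at (p, q) = (-0.637571, -0.278522), (dp/dtau, dq/dtau) = (1.497841, -0.387085); Gamma_ppp = -0.053505, Gamma_ppq = -0.145159, Gamma_pqq = -0.110295, Gamma_qpp = -0.296643, Gamma_qpq = -0.804795, Gamma_qqq = -0.611500; k2 = (1.497841, -0.387085, -0.031759, -0.176078)
  k3: at (p, q) = (-0.637589, -0.278625), (dp/dtau, dq/dtau) = (1.497784, -0.387376); Gamma_ppp = -0.053546, Gamma_ppq = -0.145247, Gamma_pqq = -0.110281, Gamma_qpp = -0.296731, Gamma_qpq = -0.804906, Gamma_qqq = -0.611135; k3 = (1.497784, -0.387376, -0.031875, -0.176642)
  k4: at (p, q) = (-0.600146, -0.288317), (dp/dtau, dq/dtau) = (1.496984, -0.391807); Gamma_ppp = -0.053713, Gamma_ppq = -0.145403, Gamma_pqq = -0.095983, Gamma_qpp = -0.295571, Gamma_qpq = -0.800122, Gamma_qqq = -0.528176; k4 = (1.496984, -0.391807, -0.035463, -0.195143)
  Y <- Y + (h/6)(k1 + 2k2 + 2k3 + k4): p = -0.6001, q = -0.2883, dp/dtau = 1.4970, dq/dtau = -0.3918
step 3:
  k1: at (p, q) = (-0.600145, -0.288312), (dp/dtau, dq/dtau) = (1.496976, -0.391850); Gamma_ppp = -0.053711, Gamma_ppq = -0.145399, Gamma_pqq = -0.095984, Gamma_qpp = -0.295567, Gamma_qpq = -0.800116, Gamma_qqq = -0.528192; k1 = (1.496976, -0.391850, -0.035478, -0.195230)
  k2: at (p, q) = (-0.562721, -0.298108), (dp/dtau, dq/dtau) = (1.496089, -0.396730); Gamma_ppp = -0.053738, Gamma_ppq = -0.146214, Gamma_pqq = -0.080623, Gamma_qpp = -0.293148, Gamma_qpq = -0.797627, Gamma_qqq = -0.439814; k2 = (1.496089, -0.396730, -0.040600, -0.221480)
  k3: at (p, q) = (-0.562743, -0.298231), (dp/dtau, dq/dtau) = (1.495961, -0.397387); Gamma_ppp = -0.053787, Gamma_ppq = -0.146326, Gamma_pqq = -0.080586, Gamma_qpp = -0.293251, Gamma_qpq = -0.797783, Gamma_qqq = -0.439365; k3 = (1.495961, -0.397387, -0.040879, -0.222875)
  k4: at (p, q) = (-0.525347, -0.308182), (dp/dtau, dq/dtau) = (1.494932, -0.402993); Gamma_ppp = -0.053708, Gamma_ppq = -0.148011, Gamma_pqq = -0.064001, Gamma_qpp = -0.289528, Gamma_qpq = -0.797891, Gamma_qqq = -0.345017; k4 = (1.494932, -0.402993, -0.047915, -0.258300)
  Y <- Y + (h/6)(k1 + 2k2 + 2k3 + k4): p = -0.5253, q = -0.3082, dp/dtau = 1.4949, dq/dtau = -0.4030
step 4:
  k1: at (p, q) = (-0.525345, -0.308171), (dp/dtau, dq/dtau) = (1.494923, -0.403035); Gamma_ppp = -0.053704, Gamma_ppq = -0.148001, Gamma_pqq = -0.064005, Gamma_qpp = -0.289519, Gamma_qpq = -0.797877, Gamma_qqq = -0.345056; k1 = (1.494923, -0.403035, -0.047929, -0.258386)
  k2: at (p, q) = (-0.487972, -0.318247), (dp/dtau, dq/dtau) = (1.493725, -0.409495); Gamma_ppp = -0.053520, Gamma_ppq = -0.150711, Gamma_pqq = -0.046004, Gamma_qpp = -0.284370, Gamma_qpq = -0.800772, Gamma_qqq = -0.244436; k2 = (1.493725, -0.409495, -0.057241, -0.304142)
  k3: at (p, q) = (-0.488002, -0.318409), (dp/dtau, dq/dtau) = (1.493492, -0.410638); Gamma_ppp = -0.053587, Gamma_ppq = -0.150873, Gamma_pqq = -0.045922, Gamma_qpp = -0.284502, Gamma_qpq = -0.801010, Gamma_qqq = -0.243806; k3 = (1.493492, -0.410638, -0.057786, -0.306798)
  k4: at (p, q) = (-0.450670, -0.328703), (dp/dtau, dq/dtau) = (1.492034, -0.418375); Gamma_ppp = -0.053347, Gamma_ppq = -0.154943, Gamma_pqq = -0.026112, Gamma_qpp = -0.277888, Gamma_qpq = -0.807109, Gamma_qqq = -0.136021; k4 = (1.492034, -0.418375, -0.070110, -0.365210)
  Y <- Y + (h/6)(k1 + 2k2 + 2k3 + k4): p = -0.4507, q = -0.3287, dp/dtau = 1.4920, dq/dtau = -0.4184


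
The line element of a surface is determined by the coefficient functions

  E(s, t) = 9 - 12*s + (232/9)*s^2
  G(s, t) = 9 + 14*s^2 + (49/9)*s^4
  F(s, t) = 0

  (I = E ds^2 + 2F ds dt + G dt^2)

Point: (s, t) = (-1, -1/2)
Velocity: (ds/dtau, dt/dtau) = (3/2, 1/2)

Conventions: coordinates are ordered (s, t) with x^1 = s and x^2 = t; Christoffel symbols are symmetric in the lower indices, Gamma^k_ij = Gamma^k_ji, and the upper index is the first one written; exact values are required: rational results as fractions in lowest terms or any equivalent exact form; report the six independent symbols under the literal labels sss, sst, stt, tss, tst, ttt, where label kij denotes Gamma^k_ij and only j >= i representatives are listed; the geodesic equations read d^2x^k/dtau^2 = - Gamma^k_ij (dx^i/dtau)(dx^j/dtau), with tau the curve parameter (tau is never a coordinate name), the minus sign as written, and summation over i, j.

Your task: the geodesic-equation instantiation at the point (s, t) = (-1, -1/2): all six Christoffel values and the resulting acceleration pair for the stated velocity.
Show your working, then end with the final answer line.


E = 421/9, F = 0, G = 256/9 at the point
E_s = -572/9, E_t = 0, F_s = 0, F_t = 0, G_s = -448/9, G_t = 0
EG - F^2 = 107776/81;  g^inv = (81/107776) * [[256/9, 0], [0, 421/9]]
first-kind symbols [ij,l] = (1/2)(d_i g_jl + d_j g_il - d_l g_ij): [ss,s] = E_s/2 = -286/9, [ss,t] = F_s - E_t/2 = 0, [st,s] = E_t/2 = 0, [st,t] = G_s/2 = -224/9, [tt,s] = F_t - G_s/2 = 224/9, [tt,t] = G_t/2 = 0
Gamma^s_ij = (G*[ij,s] - F*[ij,t])/(EG - F^2), Gamma^t_ij = (E*[ij,t] - F*[ij,s])/(EG - F^2)
Gamma_sss = -286/421, Gamma_sst = 0, Gamma_stt = 224/421, Gamma_tss = 0, Gamma_tst = -7/8, Gamma_ttt = 0
d^2s/dtau^2 = -(Gamma_sss*(3/2)^2 + 2*Gamma_sst*(3/2)*(1/2) + Gamma_stt*(1/2)^2) = 1175/842
d^2t/dtau^2 = -(Gamma_tss*(3/2)^2 + 2*Gamma_tst*(3/2)*(1/2) + Gamma_ttt*(1/2)^2) = 21/16

Answer: Gamma_sss = -286/421, Gamma_sst = 0, Gamma_stt = 224/421, Gamma_tss = 0, Gamma_tst = -7/8, Gamma_ttt = 0; accelerations (d^2s/dtau^2, d^2t/dtau^2) = (1175/842, 21/16)


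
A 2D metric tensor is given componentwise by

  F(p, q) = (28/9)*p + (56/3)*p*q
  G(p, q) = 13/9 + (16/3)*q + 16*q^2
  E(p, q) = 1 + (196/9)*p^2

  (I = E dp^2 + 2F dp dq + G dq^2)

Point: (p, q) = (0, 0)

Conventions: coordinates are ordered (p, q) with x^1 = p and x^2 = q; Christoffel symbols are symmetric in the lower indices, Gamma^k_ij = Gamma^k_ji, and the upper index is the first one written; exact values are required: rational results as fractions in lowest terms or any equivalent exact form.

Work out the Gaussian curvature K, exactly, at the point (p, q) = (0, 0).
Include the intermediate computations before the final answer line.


E = 1, F = 0, G = 13/9, EG - F^2 = 13/9 at the point
E_p = 0, E_q = 0, F_p = 28/9, F_q = 0, G_p = 0, G_q = 16/3
E_qq = 0, F_pq = 56/3, G_pp = 0
Using the Brioschi determinant formula for K from the metric derivatives:
M1 = [[-E_qq/2 + F_pq - G_pp/2, E_p/2, F_p - E_q/2], [F_q - G_p/2, E, F], [G_q/2, F, G]] = [[56/3, 0, 28/9], [0, 1, 0], [8/3, 0, 13/9]]; det M1 = 56/3
M2 = [[0, E_q/2, G_p/2], [E_q/2, E, F], [G_p/2, F, G]] = [[0, 0, 0], [0, 1, 0], [0, 0, 13/9]]; det M2 = 0
det M1 - det M2 = 56/3; K = 56/3 / (13/9)^2 = 1512/169

Answer: K = 1512/169


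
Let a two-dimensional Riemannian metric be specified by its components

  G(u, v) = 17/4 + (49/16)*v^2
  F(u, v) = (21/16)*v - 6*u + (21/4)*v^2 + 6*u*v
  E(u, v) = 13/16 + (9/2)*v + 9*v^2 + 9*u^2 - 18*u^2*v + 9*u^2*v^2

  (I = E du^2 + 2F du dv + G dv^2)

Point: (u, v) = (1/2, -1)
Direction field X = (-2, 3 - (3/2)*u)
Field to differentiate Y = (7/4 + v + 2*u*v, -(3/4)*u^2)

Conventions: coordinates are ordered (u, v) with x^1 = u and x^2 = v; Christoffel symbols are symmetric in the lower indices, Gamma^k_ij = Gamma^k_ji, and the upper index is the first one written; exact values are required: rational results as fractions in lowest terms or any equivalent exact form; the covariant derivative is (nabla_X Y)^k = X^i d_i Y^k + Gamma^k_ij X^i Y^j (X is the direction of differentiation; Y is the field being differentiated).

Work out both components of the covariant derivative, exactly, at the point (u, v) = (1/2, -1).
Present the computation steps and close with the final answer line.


E = 229/16, F = -33/16, G = 117/16 at the point
E_u = 36, E_v = -45/2, F_u = -12, F_v = -99/16, G_u = 0, G_v = -49/8
EG - F^2 = 3213/32;  g^inv = (32/3213) * [[117/16, 33/16], [33/16, 229/16]]
first-kind symbols [ij,l] = (1/2)(d_i g_jl + d_j g_il - d_l g_ij): [uu,u] = E_u/2 = 18, [uu,v] = F_u - E_v/2 = -3/4, [uv,u] = E_v/2 = -45/4, [uv,v] = G_u/2 = 0, [vv,u] = F_v - G_u/2 = -99/16, [vv,v] = G_v/2 = -49/16
Gamma^u_ij = (G*[ij,u] - F*[ij,v])/(EG - F^2), Gamma^v_ij = (E*[ij,v] - F*[ij,u])/(EG - F^2)
Gamma_uuu = 925/714, Gamma_uuv = -195/238, Gamma_uvv = -550/1071, Gamma_vuu = 563/2142, Gamma_vuv = -55/238, Gamma_vvv = -1811/3213
X = (-2, 9/4), Y = (-1/4, -3/16) at the point

Answer: (nabla_X Y)^u = 54367/5712, (nabla_X Y)^v = 131093/68544


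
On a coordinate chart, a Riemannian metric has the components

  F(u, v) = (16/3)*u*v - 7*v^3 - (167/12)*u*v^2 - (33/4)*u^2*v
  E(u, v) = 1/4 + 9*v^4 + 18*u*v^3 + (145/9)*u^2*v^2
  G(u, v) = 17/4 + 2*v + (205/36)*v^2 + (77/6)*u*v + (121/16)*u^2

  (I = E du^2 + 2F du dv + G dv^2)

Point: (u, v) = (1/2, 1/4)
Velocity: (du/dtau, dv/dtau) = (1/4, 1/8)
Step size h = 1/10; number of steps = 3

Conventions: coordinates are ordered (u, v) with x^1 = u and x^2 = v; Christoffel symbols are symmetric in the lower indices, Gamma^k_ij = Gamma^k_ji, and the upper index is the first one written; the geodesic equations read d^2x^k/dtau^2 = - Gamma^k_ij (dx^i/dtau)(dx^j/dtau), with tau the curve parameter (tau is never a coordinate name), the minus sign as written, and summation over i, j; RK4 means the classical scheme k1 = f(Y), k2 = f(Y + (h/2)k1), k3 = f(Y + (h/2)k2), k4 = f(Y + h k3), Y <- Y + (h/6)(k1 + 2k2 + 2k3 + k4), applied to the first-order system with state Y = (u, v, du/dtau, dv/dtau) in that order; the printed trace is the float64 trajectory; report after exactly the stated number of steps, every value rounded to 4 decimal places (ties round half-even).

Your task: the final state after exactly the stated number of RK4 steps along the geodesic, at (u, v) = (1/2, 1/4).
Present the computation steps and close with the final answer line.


f(Y) = (du/dtau, dv/dtau, -Gamma^u_ij Y'^i Y'^j, -Gamma^v_ij Y'^i Y'^j) with the Gammas evaluated at the stage position; h = 0.100000; intermediate values shown to 6 dp
step 0: u = 0.5000, v = 0.2500, du/dtau = 0.2500, dv/dtau = 0.1250
step 1:
  k1: at (u, v) = (0.500000, 0.250000), (du/dtau, dv/dtau) = (0.250000, 0.125000); Gamma_uuu = 0.717953, Gamma_uuv = 3.605807, Gamma_uvv = -14.124146, Gamma_vuu = -0.400966, Gamma_vuv = 0.791020, Gamma_vvv = 0.009060; k1 = (0.250000, 0.125000, -0.049545, -0.024520)
  k2: at (u, v) = (0.512500, 0.256250), (du/dtau, dv/dtau) = (0.247523, 0.123774); Gamma_uuu = 0.704274, Gamma_uuv = 3.675549, Gamma_uvv = -13.860839, Gamma_vuu = -0.419995, Gamma_vuv = 0.810714, Gamma_vvv = -0.041387; k2 = (0.247523, 0.123774, -0.056016, -0.023309)
  k3: at (u, v) = (0.512376, 0.256189), (du/dtau, dv/dtau) = (0.247199, 0.123835); Gamma_uuu = 0.704423, Gamma_uuv = 3.674898, Gamma_uvv = -13.863486, Gamma_vuu = -0.419807, Gamma_vuv = 0.810518, Gamma_vvv = -0.040894; k3 = (0.247199, 0.123835, -0.055440, -0.023342)
  k4: at (u, v) = (0.524720, 0.262383), (du/dtau, dv/dtau) = (0.244456, 0.122666); Gamma_uuu = 0.688387, Gamma_uuv = 3.736393, Gamma_uvv = -13.590847, Gamma_vuu = -0.438881, Gamma_vuv = 0.830315, Gamma_vvv = -0.089908; k4 = (0.244456, 0.122666, -0.060719, -0.022216)
  Y <- Y + (h/6)(k1 + 2k2 + 2k3 + k4): u = 0.5247, v = 0.2624, du/dtau = 0.2444, dv/dtau = 0.1227
step 2:
  k1: at (u, v) = (0.524732, 0.262381), (du/dtau, dv/dtau) = (0.244447, 0.122666); Gamma_uuu = 0.688372, Gamma_uuv = 3.736428, Gamma_uvv = -13.590920, Gamma_vuu = -0.438883, Gamma_vuv = 0.830320, Gamma_vvv = -0.089921; k1 = (0.244447, 0.122666, -0.060708, -0.022217)
  k2: at (u, v) = (0.536954, 0.268515), (du/dtau, dv/dtau) = (0.241412, 0.121555); Gamma_uuu = 0.670229, Gamma_uuv = 3.790323, Gamma_uvv = -13.312376, Gamma_vuu = -0.458016, Gamma_vuv = 0.850181, Gamma_vvv = -0.137392; k2 = (0.241412, 0.121555, -0.064814, -0.021174)
  k3: at (u, v) = (0.536802, 0.268459), (du/dtau, dv/dtau) = (0.241206, 0.121607); Gamma_uuu = 0.670458, Gamma_uuv = 3.789734, Gamma_uvv = -13.314999, Gamma_vuu = -0.457818, Gamma_vuv = 0.849970, Gamma_vvv = -0.136891; k3 = (0.241206, 0.121607, -0.064425, -0.021203)
  k4: at (u, v) = (0.548852, 0.274542), (du/dtau, dv/dtau) = (0.238005, 0.120546); Gamma_uuu = 0.650586, Gamma_uuv = 3.836571, Gamma_uvv = -13.033057, Gamma_vuu = -0.477005, Gamma_vuv = 0.869825, Gamma_vvv = -0.182681; k4 = (0.238005, 0.120546, -0.067612, -0.020236)
  Y <- Y + (h/6)(k1 + 2k2 + 2k3 + k4): u = 0.5489, v = 0.2745, du/dtau = 0.2380, dv/dtau = 0.1205
step 3:
  k1: at (u, v) = (0.548860, 0.274540), (du/dtau, dv/dtau) = (0.238000, 0.120546); Gamma_uuu = 0.650577, Gamma_uuv = 3.836590, Gamma_uvv = -13.033117, Gamma_vuu = -0.477006, Gamma_vuv = 0.869827, Gamma_vvv = -0.182688; k1 = (0.238000, 0.120546, -0.067606, -0.020236)
  k2: at (u, v) = (0.560760, 0.280568), (du/dtau, dv/dtau) = (0.234620, 0.119534); Gamma_uuu = 0.629200, Gamma_uuv = 3.876965, Gamma_uvv = -12.750271, Gamma_vuu = -0.496253, Gamma_vuv = 0.889638, Gamma_vvv = -0.226743; k2 = (0.234620, 0.119534, -0.069914, -0.019343)
  k3: at (u, v) = (0.560591, 0.280517), (du/dtau, dv/dtau) = (0.234505, 0.119579); Gamma_uuu = 0.629485, Gamma_uuv = 3.876457, Gamma_uvv = -12.752822, Gamma_vuu = -0.496052, Gamma_vuv = 0.889420, Gamma_vvv = -0.226255; k3 = (0.234505, 0.119579, -0.069669, -0.019368)
  k4: at (u, v) = (0.572310, 0.286498), (du/dtau, dv/dtau) = (0.231034, 0.118609); Gamma_uuu = 0.606901, Gamma_uuv = 3.910928, Gamma_uvv = -12.470753, Gamma_vuu = -0.515360, Gamma_vuv = 0.909140, Gamma_vvv = -0.268533; k4 = (0.231034, 0.118609, -0.071294, -0.018540)
  Y <- Y + (h/6)(k1 + 2k2 + 2k3 + k4): u = 0.5723, v = 0.2865, du/dtau = 0.2310, dv/dtau = 0.1186

Answer: u = 0.5723, v = 0.2865, du/dtau = 0.2310, dv/dtau = 0.1186


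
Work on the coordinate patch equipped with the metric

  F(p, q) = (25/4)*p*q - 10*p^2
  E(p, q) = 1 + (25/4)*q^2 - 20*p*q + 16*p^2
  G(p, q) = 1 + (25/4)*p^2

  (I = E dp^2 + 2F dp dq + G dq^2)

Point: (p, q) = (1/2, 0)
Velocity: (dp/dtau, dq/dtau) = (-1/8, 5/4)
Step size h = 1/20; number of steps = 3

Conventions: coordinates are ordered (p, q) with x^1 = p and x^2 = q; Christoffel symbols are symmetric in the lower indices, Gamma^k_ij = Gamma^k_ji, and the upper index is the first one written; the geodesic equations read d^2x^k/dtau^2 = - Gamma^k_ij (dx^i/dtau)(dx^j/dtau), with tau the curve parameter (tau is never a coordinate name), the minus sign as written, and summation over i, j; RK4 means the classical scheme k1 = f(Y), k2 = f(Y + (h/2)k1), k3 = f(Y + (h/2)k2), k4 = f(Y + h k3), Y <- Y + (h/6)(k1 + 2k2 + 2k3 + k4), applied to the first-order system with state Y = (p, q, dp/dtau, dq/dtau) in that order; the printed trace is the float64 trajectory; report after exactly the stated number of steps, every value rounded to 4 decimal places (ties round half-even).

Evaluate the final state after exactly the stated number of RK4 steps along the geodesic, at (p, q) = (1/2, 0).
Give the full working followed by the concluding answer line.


f(Y) = (dp/dtau, dq/dtau, -Gamma^p_ij Y'^i Y'^j, -Gamma^q_ij Y'^i Y'^j) with the Gammas evaluated at the stage position; h = 0.050000; intermediate values shown to 6 dp
step 0: p = 0.5000, q = 0.0000, dp/dtau = -0.1250, dq/dtau = 1.2500
step 1:
  k1: at (p, q) = (0.500000, 0.000000), (dp/dtau, dq/dtau) = (-0.125000, 1.250000); Gamma_ppp = 1.219048, Gamma_ppq = -0.761905, Gamma_pqq = 0.000000, Gamma_qpp = -0.761905, Gamma_qpq = 0.476190, Gamma_qqq = 0.000000; k1 = (-0.125000, 1.250000, -0.257143, 0.160714)
  k2: at (p, q) = (0.496875, 0.031250), (dp/dtau, dq/dtau) = (-0.131429, 1.254018); Gamma_ppp = 1.234096, Gamma_ppq = -0.771310, Gamma_pqq = 0.000000, Gamma_qpp = -0.802869, Gamma_qpq = 0.501793, Gamma_qqq = 0.000000; k2 = (-0.131429, 1.254018, -0.275562, 0.179273)
  k3: at (p, q) = (0.496714, 0.031350), (dp/dtau, dq/dtau) = (-0.131889, 1.254482); Gamma_ppp = 1.234398, Gamma_ppq = -0.771499, Gamma_pqq = 0.000000, Gamma_qpp = -0.803182, Gamma_qpq = 0.501989, Gamma_qqq = 0.000000; k3 = (-0.131889, 1.254482, -0.276765, 0.180082)
  k4: at (p, q) = (0.493406, 0.062724), (dp/dtau, dq/dtau) = (-0.138838, 1.259004); Gamma_ppp = 1.248161, Gamma_ppq = -0.780101, Gamma_pqq = 0.000000, Gamma_qpp = -0.847432, Gamma_qpq = 0.529645, Gamma_qqq = 0.000000; k4 = (-0.138838, 1.259004, -0.296780, 0.201497)
  Y <- Y + (h/6)(k1 + 2k2 + 2k3 + k4): p = 0.4934, q = 0.0627, dp/dtau = -0.1388, dq/dtau = 1.2590
step 2:
  k1: at (p, q) = (0.493413, 0.062717), (dp/dtau, dq/dtau) = (-0.138821, 1.259008); Gamma_ppp = 1.248148, Gamma_ppq = -0.780092, Gamma_pqq = 0.000000, Gamma_qpp = -0.847413, Gamma_qpq = 0.529633, Gamma_qqq = 0.000000; k1 = (-0.138821, 1.259008, -0.296738, 0.201466)
  k2: at (p, q) = (0.489942, 0.094192), (dp/dtau, dq/dtau) = (-0.146240, 1.264044); Gamma_ppp = 1.260113, Gamma_ppq = -0.787570, Gamma_pqq = 0.000000, Gamma_qpp = -0.895126, Gamma_qpq = 0.559454, Gamma_qqq = 0.000000; k2 = (-0.146240, 1.264044, -0.318120, 0.225978)
  k3: at (p, q) = (0.489757, 0.094318), (dp/dtau, dq/dtau) = (-0.146774, 1.264657); Gamma_ppp = 1.260441, Gamma_ppq = -0.787776, Gamma_pqq = 0.000000, Gamma_qpp = -0.895569, Gamma_qpq = 0.559731, Gamma_qqq = 0.000000; k3 = (-0.146774, 1.264657, -0.319606, 0.227087)
  k4: at (p, q) = (0.486074, 0.125950), (dp/dtau, dq/dtau) = (-0.154802, 1.270362); Gamma_ppp = 1.270086, Gamma_ppq = -0.793804, Gamma_pqq = 0.000000, Gamma_qpp = -0.947200, Gamma_qpq = 0.592000, Gamma_qqq = 0.000000; k4 = (-0.154802, 1.270362, -0.342646, 0.255537)
  Y <- Y + (h/6)(k1 + 2k2 + 2k3 + k4): p = 0.4861, q = 0.1259, dp/dtau = -0.1548, dq/dtau = 1.2704
step 3:
  k1: at (p, q) = (0.486082, 0.125940), (dp/dtau, dq/dtau) = (-0.154778, 1.270367); Gamma_ppp = 1.270072, Gamma_ppq = -0.793795, Gamma_pqq = 0.000000, Gamma_qpp = -0.947173, Gamma_qpq = 0.591983, Gamma_qqq = 0.000000; k1 = (-0.154778, 1.270367, -0.342587, 0.255489)
  k2: at (p, q) = (0.482213, 0.157699), (dp/dtau, dq/dtau) = (-0.163343, 1.276754); Gamma_ppp = 1.276625, Gamma_ppq = -0.797890, Gamma_pqq = 0.000000, Gamma_qpp = -1.002872, Gamma_qpq = 0.626795, Gamma_qqq = 0.000000; k2 = (-0.163343, 1.276754, -0.366860, 0.288193)
  k3: at (p, q) = (0.481999, 0.157859), (dp/dtau, dq/dtau) = (-0.163950, 1.277572); Gamma_ppp = 1.276946, Gamma_ppq = -0.798091, Gamma_pqq = 0.000000, Gamma_qpp = -1.003500, Gamma_qpq = 0.627188, Gamma_qqq = 0.000000; k3 = (-0.163950, 1.277572, -0.368657, 0.289712)
  k4: at (p, q) = (0.477885, 0.189818), (dp/dtau, dq/dtau) = (-0.173211, 1.284853); Gamma_ppp = 1.279521, Gamma_ppq = -0.799700, Gamma_pqq = 0.000000, Gamma_qpp = -1.063790, Gamma_qpq = 0.664869, Gamma_qqq = 0.000000; k4 = (-0.173211, 1.284853, -0.394337, 0.327850)
  Y <- Y + (h/6)(k1 + 2k2 + 2k3 + k4): p = 0.4779, q = 0.1898, dp/dtau = -0.1732, dq/dtau = 1.2849

Answer: p = 0.4779, q = 0.1898, dp/dtau = -0.1732, dq/dtau = 1.2849


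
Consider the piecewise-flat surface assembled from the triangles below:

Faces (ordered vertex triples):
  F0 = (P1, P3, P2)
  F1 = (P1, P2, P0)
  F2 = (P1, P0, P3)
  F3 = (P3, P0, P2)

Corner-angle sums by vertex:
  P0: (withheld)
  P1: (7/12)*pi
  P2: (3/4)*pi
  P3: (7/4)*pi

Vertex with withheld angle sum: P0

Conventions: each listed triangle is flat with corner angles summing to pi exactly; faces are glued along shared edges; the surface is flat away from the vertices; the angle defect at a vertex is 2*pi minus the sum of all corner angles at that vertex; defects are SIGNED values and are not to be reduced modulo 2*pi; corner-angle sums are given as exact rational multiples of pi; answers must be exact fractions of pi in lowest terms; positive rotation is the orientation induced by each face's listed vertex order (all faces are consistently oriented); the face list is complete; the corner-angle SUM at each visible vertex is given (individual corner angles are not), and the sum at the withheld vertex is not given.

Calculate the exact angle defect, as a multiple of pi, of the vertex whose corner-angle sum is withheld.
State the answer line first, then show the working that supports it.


Answer: defect(P0) = (13/12)*pi

V = 4, E = 6, F = 4; chi = V - E + F = 2
Gauss-Bonnet: total defect = 2*pi*chi = 4*pi; visible defects sum to (35/12)*pi


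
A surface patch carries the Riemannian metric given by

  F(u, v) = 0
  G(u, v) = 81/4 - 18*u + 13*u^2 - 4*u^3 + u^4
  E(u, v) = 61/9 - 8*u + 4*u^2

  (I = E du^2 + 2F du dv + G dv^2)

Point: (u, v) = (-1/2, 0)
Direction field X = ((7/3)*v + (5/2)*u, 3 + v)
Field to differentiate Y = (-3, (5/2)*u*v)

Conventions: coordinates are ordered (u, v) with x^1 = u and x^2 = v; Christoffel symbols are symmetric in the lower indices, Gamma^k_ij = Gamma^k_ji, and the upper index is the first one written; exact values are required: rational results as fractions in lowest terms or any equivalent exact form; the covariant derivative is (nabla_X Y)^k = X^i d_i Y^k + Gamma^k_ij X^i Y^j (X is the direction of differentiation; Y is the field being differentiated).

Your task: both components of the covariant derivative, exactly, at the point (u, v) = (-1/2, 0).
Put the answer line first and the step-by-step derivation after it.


Answer: (nabla_X Y)^u = -405/212, (nabla_X Y)^v = 87/92

E = 106/9, F = 0, G = 529/16 at the point
E_u = -12, E_v = 0, F_u = 0, F_v = 0, G_u = -69/2, G_v = 0
EG - F^2 = 28037/72;  g^inv = (72/28037) * [[529/16, 0], [0, 106/9]]
first-kind symbols [ij,l] = (1/2)(d_i g_jl + d_j g_il - d_l g_ij): [uu,u] = E_u/2 = -6, [uu,v] = F_u - E_v/2 = 0, [uv,u] = E_v/2 = 0, [uv,v] = G_u/2 = -69/4, [vv,u] = F_v - G_u/2 = 69/4, [vv,v] = G_v/2 = 0
Gamma^u_ij = (G*[ij,u] - F*[ij,v])/(EG - F^2), Gamma^v_ij = (E*[ij,v] - F*[ij,u])/(EG - F^2)
Gamma_uuu = -27/53, Gamma_uuv = 0, Gamma_uvv = 621/424, Gamma_vuu = 0, Gamma_vuv = -12/23, Gamma_vvv = 0
X = (-5/4, 3), Y = (-3, 0) at the point


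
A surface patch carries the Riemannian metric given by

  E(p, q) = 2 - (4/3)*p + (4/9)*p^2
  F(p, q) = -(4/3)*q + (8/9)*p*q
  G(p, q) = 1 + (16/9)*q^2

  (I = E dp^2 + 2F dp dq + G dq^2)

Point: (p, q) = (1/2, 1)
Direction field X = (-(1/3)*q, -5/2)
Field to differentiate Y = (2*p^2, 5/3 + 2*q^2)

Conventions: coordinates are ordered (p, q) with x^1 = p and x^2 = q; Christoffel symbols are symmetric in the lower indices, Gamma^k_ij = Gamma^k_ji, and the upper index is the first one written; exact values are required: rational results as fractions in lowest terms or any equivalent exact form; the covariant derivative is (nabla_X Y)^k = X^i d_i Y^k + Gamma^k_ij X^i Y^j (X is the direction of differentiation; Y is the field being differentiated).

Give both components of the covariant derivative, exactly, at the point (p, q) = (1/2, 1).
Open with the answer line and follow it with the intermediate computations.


Answer: (nabla_X Y)^p = 164/87, (nabla_X Y)^q = -438/29

E = 13/9, F = -8/9, G = 25/9 at the point
E_p = -8/9, E_q = 0, F_p = 8/9, F_q = -8/9, G_p = 0, G_q = 32/9
EG - F^2 = 29/9;  g^inv = (9/29) * [[25/9, 8/9], [8/9, 13/9]]
first-kind symbols [ij,l] = (1/2)(d_i g_jl + d_j g_il - d_l g_ij): [pp,p] = E_p/2 = -4/9, [pp,q] = F_p - E_q/2 = 8/9, [pq,p] = E_q/2 = 0, [pq,q] = G_p/2 = 0, [qq,p] = F_q - G_p/2 = -8/9, [qq,q] = G_q/2 = 16/9
Gamma^p_ij = (G*[ij,p] - F*[ij,q])/(EG - F^2), Gamma^q_ij = (E*[ij,q] - F*[ij,p])/(EG - F^2)
Gamma_ppp = -4/29, Gamma_ppq = 0, Gamma_pqq = -8/29, Gamma_qpp = 8/29, Gamma_qpq = 0, Gamma_qqq = 16/29
X = (-1/3, -5/2), Y = (1/2, 11/3) at the point


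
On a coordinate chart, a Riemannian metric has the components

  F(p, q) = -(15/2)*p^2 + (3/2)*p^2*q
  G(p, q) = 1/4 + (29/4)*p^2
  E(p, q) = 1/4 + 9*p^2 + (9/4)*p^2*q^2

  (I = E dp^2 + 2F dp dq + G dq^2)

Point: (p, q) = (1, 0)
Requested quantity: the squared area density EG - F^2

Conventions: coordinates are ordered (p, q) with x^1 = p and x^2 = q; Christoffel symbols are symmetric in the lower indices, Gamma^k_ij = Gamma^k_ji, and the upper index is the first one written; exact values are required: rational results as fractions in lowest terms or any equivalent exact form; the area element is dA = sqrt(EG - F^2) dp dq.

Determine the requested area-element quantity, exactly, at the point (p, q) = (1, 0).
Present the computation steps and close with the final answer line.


E = 37/4, F = -15/2, G = 15/2; EG - F^2 = 105/8

Answer: EG - F^2 = 105/8


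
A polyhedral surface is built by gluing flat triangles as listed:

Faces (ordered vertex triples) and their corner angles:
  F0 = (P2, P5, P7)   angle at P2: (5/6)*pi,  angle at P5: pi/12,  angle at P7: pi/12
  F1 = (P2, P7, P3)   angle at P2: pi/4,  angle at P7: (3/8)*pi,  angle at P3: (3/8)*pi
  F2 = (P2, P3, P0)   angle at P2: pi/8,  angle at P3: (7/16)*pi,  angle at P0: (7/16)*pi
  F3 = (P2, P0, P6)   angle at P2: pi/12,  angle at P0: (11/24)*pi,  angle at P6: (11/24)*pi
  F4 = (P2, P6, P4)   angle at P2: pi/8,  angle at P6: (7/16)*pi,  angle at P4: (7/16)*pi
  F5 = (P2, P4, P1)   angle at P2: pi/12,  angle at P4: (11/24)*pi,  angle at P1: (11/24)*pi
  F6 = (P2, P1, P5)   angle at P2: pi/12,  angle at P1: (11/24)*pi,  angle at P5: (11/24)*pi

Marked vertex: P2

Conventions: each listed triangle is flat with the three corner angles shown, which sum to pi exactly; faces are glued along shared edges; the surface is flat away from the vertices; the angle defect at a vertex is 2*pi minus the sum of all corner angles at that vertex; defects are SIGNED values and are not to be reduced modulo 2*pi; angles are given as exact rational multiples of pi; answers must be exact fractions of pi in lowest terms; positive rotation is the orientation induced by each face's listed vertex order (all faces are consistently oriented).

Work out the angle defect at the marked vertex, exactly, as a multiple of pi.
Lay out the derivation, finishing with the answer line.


Sum of corner angles at P2: (19/12)*pi
defect = 2*pi - (19/12)*pi

Answer: defect(P2) = (5/12)*pi


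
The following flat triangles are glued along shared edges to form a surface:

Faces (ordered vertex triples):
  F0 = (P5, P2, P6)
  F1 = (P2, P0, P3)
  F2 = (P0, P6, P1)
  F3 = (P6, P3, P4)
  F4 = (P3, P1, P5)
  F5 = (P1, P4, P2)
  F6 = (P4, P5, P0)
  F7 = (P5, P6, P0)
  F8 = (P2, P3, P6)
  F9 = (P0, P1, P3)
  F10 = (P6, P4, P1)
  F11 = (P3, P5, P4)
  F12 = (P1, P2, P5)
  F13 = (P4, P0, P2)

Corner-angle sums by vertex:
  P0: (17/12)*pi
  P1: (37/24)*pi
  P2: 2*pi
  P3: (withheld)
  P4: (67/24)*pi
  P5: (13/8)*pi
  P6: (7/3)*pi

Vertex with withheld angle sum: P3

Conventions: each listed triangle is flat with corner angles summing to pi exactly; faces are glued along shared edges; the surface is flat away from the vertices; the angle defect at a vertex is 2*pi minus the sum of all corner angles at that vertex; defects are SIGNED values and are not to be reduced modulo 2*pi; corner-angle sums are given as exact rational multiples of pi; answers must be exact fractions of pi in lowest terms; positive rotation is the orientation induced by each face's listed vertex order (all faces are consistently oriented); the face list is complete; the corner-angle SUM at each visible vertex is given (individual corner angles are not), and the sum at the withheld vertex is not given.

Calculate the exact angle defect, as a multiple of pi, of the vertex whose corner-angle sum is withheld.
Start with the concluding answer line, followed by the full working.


Answer: defect(P3) = (-7/24)*pi

V = 7, E = 21, F = 14; chi = V - E + F = 0
Gauss-Bonnet: total defect = 2*pi*chi = 0; visible defects sum to (7/24)*pi


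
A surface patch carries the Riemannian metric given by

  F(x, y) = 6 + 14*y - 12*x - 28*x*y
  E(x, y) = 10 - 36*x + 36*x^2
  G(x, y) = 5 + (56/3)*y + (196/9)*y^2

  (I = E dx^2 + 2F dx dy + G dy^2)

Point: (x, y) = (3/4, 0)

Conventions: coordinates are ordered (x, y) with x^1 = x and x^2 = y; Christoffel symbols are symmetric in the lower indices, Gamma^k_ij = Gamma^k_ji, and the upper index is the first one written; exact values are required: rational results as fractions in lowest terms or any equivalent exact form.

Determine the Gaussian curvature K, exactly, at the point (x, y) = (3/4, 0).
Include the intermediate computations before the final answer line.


E = 13/4, F = -3, G = 5, EG - F^2 = 29/4 at the point
E_x = 18, E_y = 0, F_x = -12, F_y = -7, G_x = 0, G_y = 56/3
E_yy = 0, F_xy = -28, G_xx = 0
Brioschi: K = (det M1 - det M2) / (EG - F^2)^2 with the standard first/second-derivative matrices M1, M2.
M1 = [[-E_yy/2 + F_xy - G_xx/2, E_x/2, F_x - E_y/2], [F_y - G_x/2, E, F], [G_y/2, F, G]] = [[-28, 9, -12], [-7, 13/4, -3], [28/3, -3, 5]]; det M1 = -28
M2 = [[0, E_y/2, G_x/2], [E_y/2, E, F], [G_x/2, F, G]] = [[0, 0, 0], [0, 13/4, -3], [0, -3, 5]]; det M2 = 0
det M1 - det M2 = -28; K = -28 / (29/4)^2 = -448/841

Answer: K = -448/841


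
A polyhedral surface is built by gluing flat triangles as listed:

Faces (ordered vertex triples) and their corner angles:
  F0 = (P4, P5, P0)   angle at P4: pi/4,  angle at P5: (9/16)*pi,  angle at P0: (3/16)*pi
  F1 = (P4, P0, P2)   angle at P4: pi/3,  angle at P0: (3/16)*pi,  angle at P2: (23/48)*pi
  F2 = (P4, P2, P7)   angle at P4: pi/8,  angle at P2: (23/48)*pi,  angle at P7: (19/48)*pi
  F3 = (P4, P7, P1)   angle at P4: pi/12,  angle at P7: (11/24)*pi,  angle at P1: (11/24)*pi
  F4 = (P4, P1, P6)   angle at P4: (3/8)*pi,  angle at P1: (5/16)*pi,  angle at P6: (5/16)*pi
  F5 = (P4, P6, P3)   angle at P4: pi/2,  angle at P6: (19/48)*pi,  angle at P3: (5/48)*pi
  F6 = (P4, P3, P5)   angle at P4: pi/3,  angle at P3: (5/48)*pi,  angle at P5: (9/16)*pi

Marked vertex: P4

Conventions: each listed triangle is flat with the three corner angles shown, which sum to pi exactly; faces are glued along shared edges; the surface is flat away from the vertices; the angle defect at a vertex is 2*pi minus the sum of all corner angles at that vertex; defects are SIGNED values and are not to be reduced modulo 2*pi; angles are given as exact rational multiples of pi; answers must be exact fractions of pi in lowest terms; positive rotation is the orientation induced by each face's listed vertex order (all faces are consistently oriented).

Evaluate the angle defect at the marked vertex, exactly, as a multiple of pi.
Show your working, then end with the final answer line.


Sum of corner angles at P4: 2*pi
defect = 2*pi - 2*pi

Answer: defect(P4) = 0


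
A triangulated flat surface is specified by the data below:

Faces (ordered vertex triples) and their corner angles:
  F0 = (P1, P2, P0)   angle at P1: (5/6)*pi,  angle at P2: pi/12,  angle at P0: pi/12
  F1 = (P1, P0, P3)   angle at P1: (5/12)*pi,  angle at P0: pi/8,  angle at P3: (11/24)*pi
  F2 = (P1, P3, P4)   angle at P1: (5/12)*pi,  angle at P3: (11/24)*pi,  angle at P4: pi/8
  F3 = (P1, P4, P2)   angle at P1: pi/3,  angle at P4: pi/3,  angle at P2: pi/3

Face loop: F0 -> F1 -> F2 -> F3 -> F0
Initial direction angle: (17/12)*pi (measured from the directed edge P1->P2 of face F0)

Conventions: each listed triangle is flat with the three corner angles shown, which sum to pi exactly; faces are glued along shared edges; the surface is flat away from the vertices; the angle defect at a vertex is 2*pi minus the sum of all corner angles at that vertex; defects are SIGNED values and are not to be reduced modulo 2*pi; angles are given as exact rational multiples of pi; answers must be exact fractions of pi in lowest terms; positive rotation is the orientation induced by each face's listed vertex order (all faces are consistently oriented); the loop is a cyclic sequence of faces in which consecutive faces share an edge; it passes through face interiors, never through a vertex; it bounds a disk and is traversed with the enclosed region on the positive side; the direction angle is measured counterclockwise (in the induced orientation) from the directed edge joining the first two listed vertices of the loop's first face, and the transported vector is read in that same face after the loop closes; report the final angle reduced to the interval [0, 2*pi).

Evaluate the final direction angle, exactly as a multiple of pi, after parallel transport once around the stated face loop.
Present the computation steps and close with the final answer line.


enclosed vertex P1: corner angles sum to 2*pi, defect = 2*pi - 2*pi = 0
adding the enclosed defects to the starting angle (mod 2*pi, induced orientation) gives the holonomy
final angle = (17/12)*pi + 0 = (17/12)*pi (mod 2*pi)

Answer: final direction angle = (17/12)*pi


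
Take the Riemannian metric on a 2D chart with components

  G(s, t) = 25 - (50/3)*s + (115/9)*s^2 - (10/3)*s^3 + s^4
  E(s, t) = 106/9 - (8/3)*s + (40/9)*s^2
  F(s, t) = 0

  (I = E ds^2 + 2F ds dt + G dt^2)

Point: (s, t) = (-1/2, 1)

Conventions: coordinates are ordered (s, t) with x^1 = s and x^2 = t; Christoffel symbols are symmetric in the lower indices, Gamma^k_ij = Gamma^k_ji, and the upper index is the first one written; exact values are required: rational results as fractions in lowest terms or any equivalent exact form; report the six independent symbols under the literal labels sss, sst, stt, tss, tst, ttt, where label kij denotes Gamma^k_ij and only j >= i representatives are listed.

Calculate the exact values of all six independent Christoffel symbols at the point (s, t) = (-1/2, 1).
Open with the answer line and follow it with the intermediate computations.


Answer: Gamma_sss = -1/4, Gamma_sst = 0, Gamma_stt = 73/64, Gamma_tss = 0, Gamma_tst = -32/73, Gamma_ttt = 0

E = 128/9, F = 0, G = 5329/144 at the point
E_s = -64/9, E_t = 0, F_s = 0, F_t = 0, G_s = -292/9, G_t = 0
EG - F^2 = 42632/81;  g^inv = (81/42632) * [[5329/144, 0], [0, 128/9]]
first-kind symbols [ij,l] = (1/2)(d_i g_jl + d_j g_il - d_l g_ij): [ss,s] = E_s/2 = -32/9, [ss,t] = F_s - E_t/2 = 0, [st,s] = E_t/2 = 0, [st,t] = G_s/2 = -146/9, [tt,s] = F_t - G_s/2 = 146/9, [tt,t] = G_t/2 = 0
Gamma^s_ij = (G*[ij,s] - F*[ij,t])/(EG - F^2), Gamma^t_ij = (E*[ij,t] - F*[ij,s])/(EG - F^2)


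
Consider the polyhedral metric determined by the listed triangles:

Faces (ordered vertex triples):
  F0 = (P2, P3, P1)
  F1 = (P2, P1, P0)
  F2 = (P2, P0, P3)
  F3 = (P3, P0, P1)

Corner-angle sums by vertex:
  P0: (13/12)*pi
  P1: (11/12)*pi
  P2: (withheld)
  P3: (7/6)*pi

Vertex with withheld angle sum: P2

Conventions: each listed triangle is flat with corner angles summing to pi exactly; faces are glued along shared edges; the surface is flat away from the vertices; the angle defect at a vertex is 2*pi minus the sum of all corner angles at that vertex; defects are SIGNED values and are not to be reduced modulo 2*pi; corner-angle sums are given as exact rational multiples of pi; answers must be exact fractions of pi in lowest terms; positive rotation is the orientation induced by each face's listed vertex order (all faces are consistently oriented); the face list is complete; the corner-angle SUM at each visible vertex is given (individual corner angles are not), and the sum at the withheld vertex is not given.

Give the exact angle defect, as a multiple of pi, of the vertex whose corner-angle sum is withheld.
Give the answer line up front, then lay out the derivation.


Answer: defect(P2) = (7/6)*pi

V = 4, E = 6, F = 4; chi = V - E + F = 2
Gauss-Bonnet: total defect = 2*pi*chi = 4*pi; visible defects sum to (17/6)*pi


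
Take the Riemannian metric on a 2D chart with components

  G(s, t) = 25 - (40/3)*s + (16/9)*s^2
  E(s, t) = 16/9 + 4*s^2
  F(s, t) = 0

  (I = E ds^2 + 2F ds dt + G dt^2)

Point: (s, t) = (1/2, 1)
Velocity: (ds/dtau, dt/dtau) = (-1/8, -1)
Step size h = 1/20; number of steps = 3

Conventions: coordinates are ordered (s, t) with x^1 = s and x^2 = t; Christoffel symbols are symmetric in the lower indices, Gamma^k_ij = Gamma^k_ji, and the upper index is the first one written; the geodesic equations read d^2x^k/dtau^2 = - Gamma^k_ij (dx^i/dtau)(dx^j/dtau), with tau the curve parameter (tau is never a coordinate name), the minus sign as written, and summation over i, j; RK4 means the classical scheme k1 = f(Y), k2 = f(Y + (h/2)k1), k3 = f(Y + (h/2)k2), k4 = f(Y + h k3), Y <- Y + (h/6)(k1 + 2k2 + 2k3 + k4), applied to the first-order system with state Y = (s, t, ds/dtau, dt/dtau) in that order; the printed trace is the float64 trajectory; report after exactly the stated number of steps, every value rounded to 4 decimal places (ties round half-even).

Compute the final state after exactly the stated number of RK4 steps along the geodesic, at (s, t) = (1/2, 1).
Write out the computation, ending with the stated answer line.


f(Y) = (ds/dtau, dt/dtau, -Gamma^s_ij Y'^i Y'^j, -Gamma^t_ij Y'^i Y'^j) with the Gammas evaluated at the stage position; h = 0.050000; intermediate values shown to 6 dp
step 0: s = 0.5000, t = 1.0000, ds/dtau = -0.1250, dt/dtau = -1.0000
step 1:
  k1: at (s, t) = (0.500000, 1.000000), (ds/dtau, dt/dtau) = (-0.125000, -1.000000); Gamma_sss = 0.720000, Gamma_sst = 0.000000, Gamma_stt = 2.080000, Gamma_tss = 0.000000, Gamma_tst = -0.307692, Gamma_ttt = 0.000000; k1 = (-0.125000, -1.000000, -2.091250, 0.076923)
  k2: at (s, t) = (0.496875, 0.975000), (ds/dtau, dt/dtau) = (-0.177281, -0.998077); Gamma_sss = 0.718724, Gamma_sst = 0.000000, Gamma_stt = 2.091382, Gamma_tss = 0.000000, Gamma_tst = -0.307397, Gamma_ttt = 0.000000; k2 = (-0.177281, -0.998077, -2.105934, 0.108782)
  k3: at (s, t) = (0.495568, 0.975048), (ds/dtau, dt/dtau) = (-0.177648, -0.997280); Gamma_sss = 0.718181, Gamma_sst = 0.000000, Gamma_stt = 2.096155, Gamma_tss = 0.000000, Gamma_tst = -0.307273, Gamma_ttt = 0.000000; k3 = (-0.177648, -0.997280, -2.107434, 0.108876)
  k4: at (s, t) = (0.491118, 0.950136), (ds/dtau, dt/dtau) = (-0.230372, -0.994556); Gamma_sss = 0.716290, Gamma_sst = 0.000000, Gamma_stt = 2.112465, Gamma_tss = 0.000000, Gamma_tst = -0.306854, Gamma_ttt = 0.000000; k4 = (-0.230372, -0.994556, -2.127542, 0.140611)
  Y <- Y + (h/6)(k1 + 2k2 + 2k3 + k4): s = 0.4911, t = 0.9501, ds/dtau = -0.2304, dt/dtau = -0.9946
step 2:
  k1: at (s, t) = (0.491123, 0.950123), (ds/dtau, dt/dtau) = (-0.230379, -0.994560); Gamma_sss = 0.716292, Gamma_sst = 0.000000, Gamma_stt = 2.112444, Gamma_tss = 0.000000, Gamma_tst = -0.306854, Gamma_ttt = 0.000000; k1 = (-0.230379, -0.994560, -2.127539, 0.140617)
  k2: at (s, t) = (0.485364, 0.925259), (ds/dtau, dt/dtau) = (-0.283568, -0.991044); Gamma_sss = 0.713747, Gamma_sst = 0.000000, Gamma_stt = 2.133679, Gamma_tss = 0.000000, Gamma_tst = -0.306313, Gamma_ttt = 0.000000; k2 = (-0.283568, -0.991044, -2.153026, 0.172165)
  k3: at (s, t) = (0.484034, 0.925347), (ds/dtau, dt/dtau) = (-0.284205, -0.990255); Gamma_sss = 0.713143, Gamma_sst = 0.000000, Gamma_stt = 2.138602, Gamma_tss = 0.000000, Gamma_tst = -0.306188, Gamma_ttt = 0.000000; k3 = (-0.284205, -0.990255, -2.154728, 0.172344)
  k4: at (s, t) = (0.476913, 0.900610), (ds/dtau, dt/dtau) = (-0.338116, -0.985942); Gamma_sss = 0.709808, Gamma_sst = 0.000000, Gamma_stt = 2.165094, Gamma_tss = 0.000000, Gamma_tst = -0.305522, Gamma_ttt = 0.000000; k4 = (-0.338116, -0.985942, -2.185796, 0.203699)
  Y <- Y + (h/6)(k1 + 2k2 + 2k3 + k4): s = 0.4769, t = 0.9006, ds/dtau = -0.3381, dt/dtau = -0.9859
step 3:
  k1: at (s, t) = (0.476923, 0.900597), (ds/dtau, dt/dtau) = (-0.338120, -0.985948); Gamma_sss = 0.709812, Gamma_sst = 0.000000, Gamma_stt = 2.165057, Gamma_tss = 0.000000, Gamma_tst = -0.305523, Gamma_ttt = 0.000000; k1 = (-0.338120, -0.985948, -2.185789, 0.203704)
  k2: at (s, t) = (0.468470, 0.875948), (ds/dtau, dt/dtau) = (-0.392764, -0.980856); Gamma_sss = 0.705624, Gamma_sst = 0.000000, Gamma_stt = 2.196776, Gamma_tss = 0.000000, Gamma_tst = -0.304736, Gamma_ttt = 0.000000; k2 = (-0.392764, -0.980856, -2.222323, 0.234796)
  k3: at (s, t) = (0.467104, 0.876076), (ds/dtau, dt/dtau) = (-0.393678, -0.980079); Gamma_sss = 0.704923, Gamma_sst = 0.000000, Gamma_stt = 2.201929, Gamma_tss = 0.000000, Gamma_tst = -0.304609, Gamma_ttt = 0.000000; k3 = (-0.393678, -0.980079, -2.224323, 0.235058)
  k4: at (s, t) = (0.457239, 0.851593), (ds/dtau, dt/dtau) = (-0.449336, -0.974196); Gamma_sss = 0.699664, Gamma_sst = 0.000000, Gamma_stt = 2.239362, Gamma_tss = 0.000000, Gamma_tst = -0.303696, Gamma_ttt = 0.000000; k4 = (-0.449336, -0.974196, -2.266546, 0.265881)
  Y <- Y + (h/6)(k1 + 2k2 + 2k3 + k4): s = 0.4573, t = 0.8516, ds/dtau = -0.4493, dt/dtau = -0.9742

Answer: s = 0.4573, t = 0.8516, ds/dtau = -0.4493, dt/dtau = -0.9742
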